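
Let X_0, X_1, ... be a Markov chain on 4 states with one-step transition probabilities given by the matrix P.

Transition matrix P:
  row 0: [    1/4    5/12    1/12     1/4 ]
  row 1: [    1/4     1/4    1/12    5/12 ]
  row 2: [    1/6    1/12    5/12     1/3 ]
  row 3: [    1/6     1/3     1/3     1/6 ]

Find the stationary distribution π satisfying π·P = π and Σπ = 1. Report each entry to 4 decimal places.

π = [0.2063, 0.2696, 0.2338, 0.2902]

Balance equations π_j = Σ_i π_i·P[i][j]:
  π_0 = 1/4·π_0 + 1/4·π_1 + 1/6·π_2 + 1/6·π_3
  π_1 = 5/12·π_0 + 1/4·π_1 + 1/12·π_2 + 1/3·π_3
  π_2 = 1/12·π_0 + 1/12·π_1 + 5/12·π_2 + 1/3·π_3
  normalize: π_0 + π_1 + π_2 + π_3 = 1
Solving the linear system gives exactly π = [150/727, 196/727, 170/727, 211/727].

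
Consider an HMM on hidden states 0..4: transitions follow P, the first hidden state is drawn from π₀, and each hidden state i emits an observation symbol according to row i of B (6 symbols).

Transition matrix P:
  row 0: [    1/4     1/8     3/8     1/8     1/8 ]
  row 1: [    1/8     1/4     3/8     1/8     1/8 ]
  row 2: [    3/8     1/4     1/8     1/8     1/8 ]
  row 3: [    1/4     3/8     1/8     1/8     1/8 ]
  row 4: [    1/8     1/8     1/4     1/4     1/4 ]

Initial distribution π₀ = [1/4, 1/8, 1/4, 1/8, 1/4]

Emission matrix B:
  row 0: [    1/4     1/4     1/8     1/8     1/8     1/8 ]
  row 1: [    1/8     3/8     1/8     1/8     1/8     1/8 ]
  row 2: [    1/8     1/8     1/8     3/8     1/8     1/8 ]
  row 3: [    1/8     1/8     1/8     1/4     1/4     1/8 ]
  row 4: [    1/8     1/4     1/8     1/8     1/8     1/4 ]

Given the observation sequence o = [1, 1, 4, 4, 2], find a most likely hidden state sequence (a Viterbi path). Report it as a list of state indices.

path = [4, 4, 3, 1, 2]

t=0: δ = [6.250e-02, 4.688e-02, 3.125e-02, 1.562e-02, 6.250e-02]  (obs o_0=1)
t=1: δ = [3.906e-03, 4.395e-03, 2.930e-03, 1.953e-03, 3.906e-03]  ψ = [0, 1, 0, 4, 4]  (obs o_1=1)
t=2: δ = [1.373e-04, 1.373e-04, 2.060e-04, 2.441e-04, 1.221e-04]  ψ = [2, 1, 1, 4, 4]  (obs o_2=4)
t=3: δ = [9.656e-06, 1.144e-05, 6.437e-06, 7.629e-06, 3.815e-06]  ψ = [2, 3, 0, 3, 3]  (obs o_3=4)
t=4: δ = [3.017e-07, 3.576e-07, 5.364e-07, 1.788e-07, 1.788e-07]  ψ = [0, 1, 1, 1, 1]  (obs o_4=2)
backtrack: best end state = 2; path = [4, 4, 3, 1, 2]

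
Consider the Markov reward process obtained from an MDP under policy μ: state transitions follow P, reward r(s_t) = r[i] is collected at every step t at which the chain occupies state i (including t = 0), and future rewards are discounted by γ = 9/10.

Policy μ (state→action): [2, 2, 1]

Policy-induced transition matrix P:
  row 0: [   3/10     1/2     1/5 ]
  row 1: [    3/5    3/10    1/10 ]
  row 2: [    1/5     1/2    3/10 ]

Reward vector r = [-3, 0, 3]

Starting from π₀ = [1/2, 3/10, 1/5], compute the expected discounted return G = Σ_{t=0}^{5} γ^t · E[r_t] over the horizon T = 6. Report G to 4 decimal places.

t=0: π = [0.5000, 0.3000, 0.2000], E[r] = -0.9000, γ^t·E[r] = -0.900000, running G = -0.900000
t=1: π = [0.3700, 0.4400, 0.1900], E[r] = -0.5400, γ^t·E[r] = -0.486000, running G = -1.386000
t=2: π = [0.4130, 0.4120, 0.1750], E[r] = -0.7140, γ^t·E[r] = -0.578340, running G = -1.964340
t=3: π = [0.4061, 0.4176, 0.1763], E[r] = -0.6894, γ^t·E[r] = -0.502573, running G = -2.466913
t=4: π = [0.4077, 0.4165, 0.1759], E[r] = -0.6953, γ^t·E[r] = -0.456213, running G = -2.923125
t=5: π = [0.4074, 0.4167, 0.1759], E[r] = -0.6943, γ^t·E[r] = -0.409950, running G = -3.333075

G = -3.3331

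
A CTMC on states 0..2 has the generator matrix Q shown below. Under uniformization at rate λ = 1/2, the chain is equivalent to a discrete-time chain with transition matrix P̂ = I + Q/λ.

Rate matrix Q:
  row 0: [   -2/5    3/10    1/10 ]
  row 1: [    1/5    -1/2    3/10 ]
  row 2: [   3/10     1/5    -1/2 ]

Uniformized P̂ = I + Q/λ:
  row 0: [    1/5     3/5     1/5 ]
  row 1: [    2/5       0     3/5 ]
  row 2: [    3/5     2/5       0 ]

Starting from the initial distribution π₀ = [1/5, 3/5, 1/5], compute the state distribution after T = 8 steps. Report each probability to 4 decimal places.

t=0: π = [0.2000, 0.6000, 0.2000]
t=1: π = [0.4000, 0.2000, 0.4000]
t=2: π = [0.4000, 0.4000, 0.2000]
t=3: π = [0.3600, 0.3200, 0.3200]
t=4: π = [0.3920, 0.3440, 0.2640]
t=5: π = [0.3744, 0.3408, 0.2848]
t=6: π = [0.3821, 0.3386, 0.2794]
t=7: π = [0.3795, 0.3410, 0.2796]
t=8: π = [0.3800, 0.3395, 0.2805]

π = [0.3800, 0.3395, 0.2805]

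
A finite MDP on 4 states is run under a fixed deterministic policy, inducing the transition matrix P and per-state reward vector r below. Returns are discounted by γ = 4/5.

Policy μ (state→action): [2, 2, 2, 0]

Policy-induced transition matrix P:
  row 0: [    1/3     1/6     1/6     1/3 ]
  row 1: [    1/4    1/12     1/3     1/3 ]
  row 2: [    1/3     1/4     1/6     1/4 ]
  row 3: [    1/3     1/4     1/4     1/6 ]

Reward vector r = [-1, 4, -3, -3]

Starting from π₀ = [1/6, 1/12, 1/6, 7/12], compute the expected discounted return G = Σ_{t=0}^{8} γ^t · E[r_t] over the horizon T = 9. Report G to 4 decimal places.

t=0: π = [0.1667, 0.0833, 0.1667, 0.5833], E[r] = -2.0833, γ^t·E[r] = -2.083333, running G = -2.083333
t=1: π = [0.3264, 0.2222, 0.2292, 0.2222], E[r] = -0.7917, γ^t·E[r] = -0.633333, running G = -2.716667
t=2: π = [0.3148, 0.1858, 0.2222, 0.2772], E[r] = -1.0700, γ^t·E[r] = -0.684815, running G = -3.401481
t=3: π = [0.3179, 0.1928, 0.2207, 0.2686], E[r] = -1.0147, γ^t·E[r] = -0.519506, running G = -3.920988
t=4: π = [0.3173, 0.1914, 0.2212, 0.2702], E[r] = -1.0258, γ^t·E[r] = -0.420176, running G = -4.341164
t=5: π = [0.3174, 0.1917, 0.2211, 0.2699], E[r] = -1.0236, γ^t·E[r] = -0.335405, running G = -4.676569
t=6: π = [0.3174, 0.1916, 0.2211, 0.2699], E[r] = -1.0240, γ^t·E[r] = -0.268443, running G = -4.945012
t=7: π = [0.3174, 0.1916, 0.2211, 0.2699], E[r] = -1.0239, γ^t·E[r] = -0.214735, running G = -5.159747
t=8: π = [0.3174, 0.1916, 0.2211, 0.2699], E[r] = -1.0240, γ^t·E[r] = -0.171791, running G = -5.331538

G = -5.3315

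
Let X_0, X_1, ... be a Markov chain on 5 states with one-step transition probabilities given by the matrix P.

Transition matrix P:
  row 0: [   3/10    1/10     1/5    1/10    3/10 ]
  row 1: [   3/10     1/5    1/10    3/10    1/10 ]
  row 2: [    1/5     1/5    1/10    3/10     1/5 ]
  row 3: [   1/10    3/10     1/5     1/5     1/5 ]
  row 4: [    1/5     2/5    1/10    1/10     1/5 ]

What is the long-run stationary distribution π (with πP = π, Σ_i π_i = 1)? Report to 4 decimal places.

π = [0.2268, 0.2367, 0.1422, 0.1953, 0.1990]

Balance equations π_j = Σ_i π_i·P[i][j]:
  π_0 = 3/10·π_0 + 3/10·π_1 + 1/5·π_2 + 1/10·π_3 + 1/5·π_4
  π_1 = 1/10·π_0 + 1/5·π_1 + 1/5·π_2 + 3/10·π_3 + 2/5·π_4
  π_2 = 1/5·π_0 + 1/10·π_1 + 1/10·π_2 + 1/5·π_3 + 1/10·π_4
  π_3 = 1/10·π_0 + 3/10·π_1 + 3/10·π_2 + 1/5·π_3 + 1/10·π_4
  normalize: π_0 + π_1 + π_2 + π_3 + π_4 = 1
Solving the linear system gives exactly π = [565/2491, 1179/4982, 1417/9964, 973/4982, 1983/9964].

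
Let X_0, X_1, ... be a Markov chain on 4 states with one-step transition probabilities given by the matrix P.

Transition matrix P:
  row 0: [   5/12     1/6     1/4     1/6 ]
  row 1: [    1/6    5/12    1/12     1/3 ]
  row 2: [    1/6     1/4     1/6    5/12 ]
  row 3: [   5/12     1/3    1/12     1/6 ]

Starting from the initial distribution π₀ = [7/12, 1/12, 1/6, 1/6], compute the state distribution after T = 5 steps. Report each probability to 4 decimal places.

π = [0.3064, 0.2945, 0.1467, 0.2524]

t=0: π = [0.5833, 0.0833, 0.1667, 0.1667]
t=1: π = [0.3542, 0.2292, 0.1944, 0.2222]
t=2: π = [0.3108, 0.2772, 0.1586, 0.2535]
t=3: π = [0.3077, 0.2914, 0.1483, 0.2525]
t=4: π = [0.3067, 0.2940, 0.1470, 0.2523]
t=5: π = [0.3064, 0.2945, 0.1467, 0.2524]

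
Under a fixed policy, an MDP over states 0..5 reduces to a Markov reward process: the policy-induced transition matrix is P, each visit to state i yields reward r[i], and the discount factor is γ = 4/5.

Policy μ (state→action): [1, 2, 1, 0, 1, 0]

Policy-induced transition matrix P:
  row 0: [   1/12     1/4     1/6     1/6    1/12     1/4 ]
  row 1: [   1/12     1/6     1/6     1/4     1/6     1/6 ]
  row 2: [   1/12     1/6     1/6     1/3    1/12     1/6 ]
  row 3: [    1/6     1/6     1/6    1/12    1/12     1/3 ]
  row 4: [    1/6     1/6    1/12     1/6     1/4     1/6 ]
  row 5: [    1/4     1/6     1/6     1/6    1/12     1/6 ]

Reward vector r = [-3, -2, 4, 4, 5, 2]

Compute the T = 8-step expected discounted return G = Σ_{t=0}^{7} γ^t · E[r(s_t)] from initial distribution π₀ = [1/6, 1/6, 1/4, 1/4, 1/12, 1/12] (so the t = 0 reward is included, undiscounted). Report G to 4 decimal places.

t=0: π = [0.1667, 0.1667, 0.2500, 0.2500, 0.0833, 0.0833], E[r] = 1.7500, γ^t·E[r] = 1.750000, running G = 1.750000
t=1: π = [0.1250, 0.1806, 0.1597, 0.2014, 0.1111, 0.2222], E[r] = 1.7083, γ^t·E[r] = 1.366667, running G = 3.116667
t=2: π = [0.1464, 0.1771, 0.1574, 0.1916, 0.1169, 0.2106], E[r] = 1.6082, γ^t·E[r] = 1.029259, running G = 4.145926
t=3: π = [0.1441, 0.1789, 0.1569, 0.1917, 0.1176, 0.2108], E[r] = 1.6138, γ^t·E[r] = 0.826247, running G = 4.972173
t=4: π = [0.1442, 0.1787, 0.1569, 0.1918, 0.1178, 0.2106], E[r] = 1.6148, γ^t·E[r] = 0.661439, running G = 5.633612
t=5: π = [0.1442, 0.1787, 0.1568, 0.1917, 0.1179, 0.2106], E[r] = 1.6148, γ^t·E[r] = 0.529136, running G = 6.162748
t=6: π = [0.1442, 0.1787, 0.1568, 0.1917, 0.1179, 0.2106], E[r] = 1.6148, γ^t·E[r] = 0.423308, running G = 6.586056
t=7: π = [0.1442, 0.1787, 0.1568, 0.1917, 0.1179, 0.2106], E[r] = 1.6148, γ^t·E[r] = 0.338647, running G = 6.924703

G = 6.9247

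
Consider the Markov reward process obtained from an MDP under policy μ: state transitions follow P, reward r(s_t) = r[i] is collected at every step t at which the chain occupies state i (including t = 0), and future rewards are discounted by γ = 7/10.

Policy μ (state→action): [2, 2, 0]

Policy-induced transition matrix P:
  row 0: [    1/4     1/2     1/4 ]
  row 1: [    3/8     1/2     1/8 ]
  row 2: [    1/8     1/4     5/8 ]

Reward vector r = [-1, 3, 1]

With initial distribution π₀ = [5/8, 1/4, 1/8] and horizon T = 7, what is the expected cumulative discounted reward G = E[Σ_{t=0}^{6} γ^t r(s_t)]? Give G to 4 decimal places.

G = 3.0240

t=0: π = [0.6250, 0.2500, 0.1250], E[r] = 0.2500, γ^t·E[r] = 0.250000, running G = 0.250000
t=1: π = [0.2656, 0.4688, 0.2656], E[r] = 1.4063, γ^t·E[r] = 0.984375, running G = 1.234375
t=2: π = [0.2754, 0.4336, 0.2910], E[r] = 1.3164, γ^t·E[r] = 0.645039, running G = 1.879414
t=3: π = [0.2678, 0.4272, 0.3049], E[r] = 1.3188, γ^t·E[r] = 0.452365, running G = 2.331779
t=4: π = [0.2653, 0.4238, 0.3109], E[r] = 1.3170, γ^t·E[r] = 0.316201, running G = 2.647980
t=5: π = [0.2641, 0.4223, 0.3136], E[r] = 1.3163, γ^t·E[r] = 0.221234, running G = 2.869214
t=6: π = [0.2636, 0.4216, 0.3148], E[r] = 1.3160, γ^t·E[r] = 0.154829, running G = 3.024043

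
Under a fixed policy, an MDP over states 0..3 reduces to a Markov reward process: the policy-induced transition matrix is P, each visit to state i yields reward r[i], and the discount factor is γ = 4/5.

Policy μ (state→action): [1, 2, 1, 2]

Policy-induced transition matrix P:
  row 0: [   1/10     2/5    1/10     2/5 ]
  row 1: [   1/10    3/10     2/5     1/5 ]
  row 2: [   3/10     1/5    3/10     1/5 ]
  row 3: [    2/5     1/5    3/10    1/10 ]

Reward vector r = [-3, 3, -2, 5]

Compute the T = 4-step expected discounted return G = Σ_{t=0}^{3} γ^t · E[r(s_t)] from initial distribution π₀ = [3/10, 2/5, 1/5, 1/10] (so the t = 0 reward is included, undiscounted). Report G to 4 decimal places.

t=0: π = [0.3000, 0.4000, 0.2000, 0.1000], E[r] = 0.4000, γ^t·E[r] = 0.400000, running G = 0.400000
t=1: π = [0.1700, 0.3000, 0.2800, 0.2500], E[r] = 1.0800, γ^t·E[r] = 0.864000, running G = 1.264000
t=2: π = [0.2310, 0.2640, 0.2960, 0.2090], E[r] = 0.5520, γ^t·E[r] = 0.353280, running G = 1.617280
t=3: π = [0.2219, 0.2726, 0.2802, 0.2253], E[r] = 0.7182, γ^t·E[r] = 0.367718, running G = 1.984998

G = 1.9850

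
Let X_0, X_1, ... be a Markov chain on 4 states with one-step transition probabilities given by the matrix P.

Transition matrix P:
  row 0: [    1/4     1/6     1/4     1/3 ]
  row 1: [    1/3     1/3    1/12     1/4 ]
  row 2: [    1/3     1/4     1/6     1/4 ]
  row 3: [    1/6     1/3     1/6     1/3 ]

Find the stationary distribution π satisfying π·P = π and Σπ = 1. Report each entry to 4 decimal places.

π = [0.2621, 0.2759, 0.1655, 0.2966]

Balance equations π_j = Σ_i π_i·P[i][j]:
  π_0 = 1/4·π_0 + 1/3·π_1 + 1/3·π_2 + 1/6·π_3
  π_1 = 1/6·π_0 + 1/3·π_1 + 1/4·π_2 + 1/3·π_3
  π_2 = 1/4·π_0 + 1/12·π_1 + 1/6·π_2 + 1/6·π_3
  normalize: π_0 + π_1 + π_2 + π_3 = 1
Solving the linear system gives exactly π = [38/145, 8/29, 24/145, 43/145].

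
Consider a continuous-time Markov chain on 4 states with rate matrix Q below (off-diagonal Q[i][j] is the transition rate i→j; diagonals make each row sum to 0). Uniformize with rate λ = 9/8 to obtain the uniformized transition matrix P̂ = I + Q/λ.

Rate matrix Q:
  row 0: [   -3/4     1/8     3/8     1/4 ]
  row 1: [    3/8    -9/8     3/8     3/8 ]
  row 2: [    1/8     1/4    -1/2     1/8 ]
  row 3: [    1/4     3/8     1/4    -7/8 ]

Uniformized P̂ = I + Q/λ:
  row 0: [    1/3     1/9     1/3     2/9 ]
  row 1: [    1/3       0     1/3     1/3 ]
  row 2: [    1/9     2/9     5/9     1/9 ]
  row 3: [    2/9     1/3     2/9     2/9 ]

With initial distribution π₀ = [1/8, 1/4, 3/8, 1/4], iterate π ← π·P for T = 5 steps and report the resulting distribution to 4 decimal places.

t=0: π = [0.1250, 0.2500, 0.3750, 0.2500]
t=1: π = [0.2222, 0.1806, 0.3889, 0.2083]
t=2: π = [0.2238, 0.1806, 0.3966, 0.1991]
t=3: π = [0.2231, 0.1794, 0.3993, 0.1982]
t=4: π = [0.2226, 0.1796, 0.4001, 0.1978]
t=5: π = [0.2225, 0.1796, 0.4003, 0.1977]

π = [0.2225, 0.1796, 0.4003, 0.1977]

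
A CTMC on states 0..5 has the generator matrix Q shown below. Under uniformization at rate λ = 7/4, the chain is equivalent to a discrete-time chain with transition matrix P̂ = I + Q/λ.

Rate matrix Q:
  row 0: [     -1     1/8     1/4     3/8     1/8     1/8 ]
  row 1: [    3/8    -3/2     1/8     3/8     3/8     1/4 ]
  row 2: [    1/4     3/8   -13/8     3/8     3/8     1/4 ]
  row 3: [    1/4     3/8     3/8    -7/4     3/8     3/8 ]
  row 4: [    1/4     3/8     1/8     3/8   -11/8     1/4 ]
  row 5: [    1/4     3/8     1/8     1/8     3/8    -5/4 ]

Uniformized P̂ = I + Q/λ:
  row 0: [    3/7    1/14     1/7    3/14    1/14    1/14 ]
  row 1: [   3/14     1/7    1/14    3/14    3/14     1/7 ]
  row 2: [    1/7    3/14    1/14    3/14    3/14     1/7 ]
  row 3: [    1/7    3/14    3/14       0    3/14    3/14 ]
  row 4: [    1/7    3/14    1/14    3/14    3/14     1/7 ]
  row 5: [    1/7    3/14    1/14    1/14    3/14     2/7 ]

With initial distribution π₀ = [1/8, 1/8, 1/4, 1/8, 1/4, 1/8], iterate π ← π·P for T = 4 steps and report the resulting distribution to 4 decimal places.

π = [0.2166, 0.1713, 0.1093, 0.1573, 0.1835, 0.1619]

t=0: π = [0.1250, 0.1250, 0.2500, 0.1250, 0.2500, 0.1250]
t=1: π = [0.1875, 0.1875, 0.0982, 0.1696, 0.1964, 0.1607]
t=2: π = [0.2098, 0.1741, 0.1091, 0.1550, 0.1875, 0.1645]
t=3: π = [0.2152, 0.1719, 0.1086, 0.1576, 0.1843, 0.1624]
t=4: π = [0.2166, 0.1713, 0.1093, 0.1573, 0.1835, 0.1619]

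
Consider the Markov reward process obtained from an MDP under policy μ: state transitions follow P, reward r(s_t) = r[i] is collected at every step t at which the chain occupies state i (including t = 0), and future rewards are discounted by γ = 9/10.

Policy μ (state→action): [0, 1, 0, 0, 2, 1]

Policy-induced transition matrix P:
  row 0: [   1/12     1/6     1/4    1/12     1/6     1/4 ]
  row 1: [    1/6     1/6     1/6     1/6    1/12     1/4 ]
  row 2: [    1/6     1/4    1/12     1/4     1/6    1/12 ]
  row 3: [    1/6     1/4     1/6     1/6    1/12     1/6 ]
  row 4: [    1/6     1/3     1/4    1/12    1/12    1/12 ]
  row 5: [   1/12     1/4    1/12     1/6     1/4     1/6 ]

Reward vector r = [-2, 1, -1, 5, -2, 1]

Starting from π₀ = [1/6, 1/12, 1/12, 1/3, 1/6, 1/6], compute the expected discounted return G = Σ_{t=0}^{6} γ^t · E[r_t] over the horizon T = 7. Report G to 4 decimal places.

G = 3.1138

t=0: π = [0.1667, 0.0833, 0.0833, 0.3333, 0.1667, 0.1667], E[r] = 1.1667, γ^t·E[r] = 1.166667, running G = 1.166667
t=1: π = [0.1389, 0.2431, 0.1736, 0.1458, 0.1319, 0.1667], E[r] = 0.4236, γ^t·E[r] = 0.381250, running G = 1.547917
t=2: π = [0.1412, 0.2292, 0.1609, 0.1586, 0.1372, 0.1730], E[r] = 0.4774, γ^t·E[r] = 0.386719, running G = 1.934635
t=3: π = [0.1405, 0.2306, 0.1620, 0.1569, 0.1373, 0.1727], E[r] = 0.4700, γ^t·E[r] = 0.342598, running G = 2.277233
t=4: π = [0.1406, 0.2305, 0.1619, 0.1570, 0.1373, 0.1726], E[r] = 0.4705, γ^t·E[r] = 0.308720, running G = 2.585953
t=5: π = [0.1406, 0.2305, 0.1619, 0.1570, 0.1373, 0.1727], E[r] = 0.4705, γ^t·E[r] = 0.277814, running G = 2.863767
t=6: π = [0.1406, 0.2305, 0.1619, 0.1570, 0.1373, 0.1727], E[r] = 0.4705, γ^t·E[r] = 0.250038, running G = 3.113806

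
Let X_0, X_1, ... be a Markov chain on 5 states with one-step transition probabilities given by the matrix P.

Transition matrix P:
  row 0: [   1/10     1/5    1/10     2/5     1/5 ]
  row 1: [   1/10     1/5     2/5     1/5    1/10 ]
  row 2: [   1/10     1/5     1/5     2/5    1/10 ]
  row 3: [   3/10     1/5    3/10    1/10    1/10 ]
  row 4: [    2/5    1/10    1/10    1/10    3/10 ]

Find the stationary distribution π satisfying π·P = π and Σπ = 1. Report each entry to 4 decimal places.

π = [0.1937, 0.1851, 0.2272, 0.2448, 0.1492]

Balance equations π_j = Σ_i π_i·P[i][j]:
  π_0 = 1/10·π_0 + 1/10·π_1 + 1/10·π_2 + 3/10·π_3 + 2/5·π_4
  π_1 = 1/5·π_0 + 1/5·π_1 + 1/5·π_2 + 1/5·π_3 + 1/10·π_4
  π_2 = 1/10·π_0 + 2/5·π_1 + 1/5·π_2 + 3/10·π_3 + 1/10·π_4
  π_3 = 2/5·π_0 + 1/5·π_1 + 2/5·π_2 + 1/10·π_3 + 1/10·π_4
  normalize: π_0 + π_1 + π_2 + π_3 + π_4 = 1
Solving the linear system gives exactly π = [975/5033, 1863/10066, 2287/10066, 176/719, 751/5033].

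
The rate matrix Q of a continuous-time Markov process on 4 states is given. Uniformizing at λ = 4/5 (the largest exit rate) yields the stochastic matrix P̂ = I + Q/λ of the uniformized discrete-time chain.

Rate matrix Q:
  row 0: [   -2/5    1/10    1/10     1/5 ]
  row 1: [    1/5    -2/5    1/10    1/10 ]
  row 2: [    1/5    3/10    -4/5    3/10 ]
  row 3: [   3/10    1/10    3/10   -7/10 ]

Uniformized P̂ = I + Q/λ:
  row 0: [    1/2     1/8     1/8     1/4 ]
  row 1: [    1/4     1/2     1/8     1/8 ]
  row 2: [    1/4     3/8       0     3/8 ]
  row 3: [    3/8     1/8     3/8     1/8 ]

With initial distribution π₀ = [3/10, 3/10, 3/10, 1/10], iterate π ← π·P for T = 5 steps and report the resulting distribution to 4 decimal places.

π = [0.3681, 0.2638, 0.1573, 0.2108]

t=0: π = [0.3000, 0.3000, 0.3000, 0.1000]
t=1: π = [0.3375, 0.3125, 0.1125, 0.2375]
t=2: π = [0.3641, 0.2703, 0.1703, 0.1953]
t=3: π = [0.3654, 0.2689, 0.1525, 0.2131]
t=4: π = [0.3680, 0.2640, 0.1592, 0.2088]
t=5: π = [0.3681, 0.2638, 0.1573, 0.2108]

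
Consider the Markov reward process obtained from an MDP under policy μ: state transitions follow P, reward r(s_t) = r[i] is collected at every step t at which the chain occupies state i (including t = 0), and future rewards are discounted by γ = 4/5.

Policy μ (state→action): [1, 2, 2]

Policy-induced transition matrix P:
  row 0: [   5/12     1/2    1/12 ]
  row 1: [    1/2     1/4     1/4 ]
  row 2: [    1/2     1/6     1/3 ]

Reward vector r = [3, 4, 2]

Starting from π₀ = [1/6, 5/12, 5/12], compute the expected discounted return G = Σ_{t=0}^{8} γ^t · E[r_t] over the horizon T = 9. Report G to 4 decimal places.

G = 13.3922

t=0: π = [0.1667, 0.4167, 0.4167], E[r] = 3.0000, γ^t·E[r] = 3.000000, running G = 3.000000
t=1: π = [0.4861, 0.2569, 0.2569], E[r] = 3.0000, γ^t·E[r] = 2.400000, running G = 5.400000
t=2: π = [0.4595, 0.3501, 0.1904], E[r] = 3.1597, γ^t·E[r] = 2.022222, running G = 7.422222
t=3: π = [0.4617, 0.3490, 0.1893], E[r] = 3.1597, γ^t·E[r] = 1.617778, running G = 9.040000
t=4: π = [0.4615, 0.3497, 0.1888], E[r] = 3.1608, γ^t·E[r] = 1.294677, running G = 10.334677
t=5: π = [0.4615, 0.3496, 0.1888], E[r] = 3.1608, γ^t·E[r] = 1.035741, running G = 11.370418
t=6: π = [0.4615, 0.3497, 0.1888], E[r] = 3.1608, γ^t·E[r] = 0.828595, running G = 12.199013
t=7: π = [0.4615, 0.3497, 0.1888], E[r] = 3.1608, γ^t·E[r] = 0.662876, running G = 12.861889
t=8: π = [0.4615, 0.3497, 0.1888], E[r] = 3.1608, γ^t·E[r] = 0.530301, running G = 13.392190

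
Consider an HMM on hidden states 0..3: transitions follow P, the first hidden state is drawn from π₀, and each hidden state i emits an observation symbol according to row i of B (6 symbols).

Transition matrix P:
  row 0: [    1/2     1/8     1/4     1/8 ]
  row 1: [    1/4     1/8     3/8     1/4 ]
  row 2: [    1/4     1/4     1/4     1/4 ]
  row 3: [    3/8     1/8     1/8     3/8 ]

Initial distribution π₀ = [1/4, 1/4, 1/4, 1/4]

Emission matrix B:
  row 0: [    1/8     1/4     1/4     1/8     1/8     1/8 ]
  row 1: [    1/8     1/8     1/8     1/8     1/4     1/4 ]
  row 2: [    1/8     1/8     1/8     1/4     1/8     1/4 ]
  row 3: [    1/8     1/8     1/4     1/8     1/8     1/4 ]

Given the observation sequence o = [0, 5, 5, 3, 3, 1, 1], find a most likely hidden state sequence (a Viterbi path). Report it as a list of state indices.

t=0: δ = [3.125e-02, 3.125e-02, 3.125e-02, 3.125e-02]  (obs o_0=0)
t=1: δ = [1.953e-03, 1.953e-03, 2.930e-03, 2.930e-03]  ψ = [0, 2, 1, 3]  (obs o_1=5)
t=2: δ = [1.373e-04, 1.831e-04, 1.831e-04, 2.747e-04]  ψ = [3, 2, 1, 3]  (obs o_2=5)
t=3: δ = [1.287e-05, 5.722e-06, 1.717e-05, 1.287e-05]  ψ = [3, 2, 1, 3]  (obs o_3=3)
t=4: δ = [8.047e-07, 5.364e-07, 1.073e-06, 6.035e-07]  ψ = [0, 2, 2, 3]  (obs o_4=3)
t=5: δ = [1.006e-07, 3.353e-08, 3.353e-08, 3.353e-08]  ψ = [0, 2, 2, 2]  (obs o_5=1)
t=6: δ = [1.257e-08, 1.572e-09, 3.143e-09, 1.572e-09]  ψ = [0, 0, 0, 0]  (obs o_6=1)
backtrack: best end state = 0; path = [3, 3, 3, 0, 0, 0, 0]

path = [3, 3, 3, 0, 0, 0, 0]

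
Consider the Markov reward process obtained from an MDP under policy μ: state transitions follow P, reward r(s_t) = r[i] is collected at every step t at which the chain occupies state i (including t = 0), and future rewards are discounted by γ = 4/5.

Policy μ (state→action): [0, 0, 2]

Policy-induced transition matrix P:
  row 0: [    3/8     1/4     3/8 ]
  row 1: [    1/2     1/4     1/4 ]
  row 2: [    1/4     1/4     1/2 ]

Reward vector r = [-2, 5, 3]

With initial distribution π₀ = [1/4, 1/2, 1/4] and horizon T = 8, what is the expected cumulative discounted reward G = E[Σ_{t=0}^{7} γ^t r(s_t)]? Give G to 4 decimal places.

G = 7.9508

t=0: π = [0.2500, 0.5000, 0.2500], E[r] = 2.7500, γ^t·E[r] = 2.750000, running G = 2.750000
t=1: π = [0.4063, 0.2500, 0.3438], E[r] = 1.4688, γ^t·E[r] = 1.175000, running G = 3.925000
t=2: π = [0.3633, 0.2500, 0.3867], E[r] = 1.6836, γ^t·E[r] = 1.077500, running G = 5.002500
t=3: π = [0.3579, 0.2500, 0.3921], E[r] = 1.7104, γ^t·E[r] = 0.875750, running G = 5.878250
t=4: π = [0.3572, 0.2500, 0.3928], E[r] = 1.7138, γ^t·E[r] = 0.701975, running G = 6.580225
t=5: π = [0.3572, 0.2500, 0.3928], E[r] = 1.7142, γ^t·E[r] = 0.561718, running G = 7.141943
t=6: π = [0.3571, 0.2500, 0.3929], E[r] = 1.7143, γ^t·E[r] = 0.449388, running G = 7.591330
t=7: π = [0.3571, 0.2500, 0.3929], E[r] = 1.7143, γ^t·E[r] = 0.359512, running G = 7.950842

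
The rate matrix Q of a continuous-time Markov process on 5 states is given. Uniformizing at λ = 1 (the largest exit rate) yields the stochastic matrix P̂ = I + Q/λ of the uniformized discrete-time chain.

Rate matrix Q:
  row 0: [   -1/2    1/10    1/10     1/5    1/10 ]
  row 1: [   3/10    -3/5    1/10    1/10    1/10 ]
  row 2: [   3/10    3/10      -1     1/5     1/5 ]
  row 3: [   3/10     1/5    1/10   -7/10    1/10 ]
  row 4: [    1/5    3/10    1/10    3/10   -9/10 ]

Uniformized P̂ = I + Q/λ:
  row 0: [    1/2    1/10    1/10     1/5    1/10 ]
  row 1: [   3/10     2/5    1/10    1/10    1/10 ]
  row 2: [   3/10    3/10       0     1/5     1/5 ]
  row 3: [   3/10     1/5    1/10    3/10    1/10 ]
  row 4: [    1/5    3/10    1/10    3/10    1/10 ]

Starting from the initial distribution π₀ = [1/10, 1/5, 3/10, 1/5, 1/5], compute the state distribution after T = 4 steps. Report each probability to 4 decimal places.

t=0: π = [0.1000, 0.2000, 0.3000, 0.2000, 0.2000]
t=1: π = [0.3000, 0.2800, 0.0700, 0.2200, 0.1300]
t=2: π = [0.3470, 0.2460, 0.0930, 0.2070, 0.1070]
t=3: π = [0.3587, 0.2345, 0.0907, 0.2068, 0.1093]
t=4: π = [0.3608, 0.2310, 0.0909, 0.2082, 0.1091]

π = [0.3608, 0.2310, 0.0909, 0.2082, 0.1091]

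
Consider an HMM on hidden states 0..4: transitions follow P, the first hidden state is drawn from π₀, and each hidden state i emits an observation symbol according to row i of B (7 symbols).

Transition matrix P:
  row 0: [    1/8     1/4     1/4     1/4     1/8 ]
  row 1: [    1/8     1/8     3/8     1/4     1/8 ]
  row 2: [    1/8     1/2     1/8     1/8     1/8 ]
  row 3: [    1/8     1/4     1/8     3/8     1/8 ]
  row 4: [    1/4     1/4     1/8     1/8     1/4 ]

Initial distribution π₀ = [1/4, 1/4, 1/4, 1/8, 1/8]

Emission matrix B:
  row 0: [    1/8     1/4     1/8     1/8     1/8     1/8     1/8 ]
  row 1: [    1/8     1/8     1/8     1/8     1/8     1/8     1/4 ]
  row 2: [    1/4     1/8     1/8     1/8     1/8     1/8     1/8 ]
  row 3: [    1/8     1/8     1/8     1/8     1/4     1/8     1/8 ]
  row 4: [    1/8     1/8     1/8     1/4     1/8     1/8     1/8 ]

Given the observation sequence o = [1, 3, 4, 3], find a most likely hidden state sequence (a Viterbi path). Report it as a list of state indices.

path = [0, 3, 3, 3]

t=0: δ = [6.250e-02, 3.125e-02, 3.125e-02, 1.562e-02, 1.562e-02]  (obs o_0=1)
t=1: δ = [9.766e-04, 1.953e-03, 1.953e-03, 1.953e-03, 1.953e-03]  ψ = [0, 0, 0, 0, 0]  (obs o_1=3)
t=2: δ = [6.104e-05, 1.221e-04, 9.155e-05, 1.831e-04, 6.104e-05]  ψ = [4, 2, 1, 3, 4]  (obs o_2=4)
t=3: δ = [2.861e-06, 5.722e-06, 5.722e-06, 8.583e-06, 5.722e-06]  ψ = [3, 2, 1, 3, 3]  (obs o_3=3)
backtrack: best end state = 3; path = [0, 3, 3, 3]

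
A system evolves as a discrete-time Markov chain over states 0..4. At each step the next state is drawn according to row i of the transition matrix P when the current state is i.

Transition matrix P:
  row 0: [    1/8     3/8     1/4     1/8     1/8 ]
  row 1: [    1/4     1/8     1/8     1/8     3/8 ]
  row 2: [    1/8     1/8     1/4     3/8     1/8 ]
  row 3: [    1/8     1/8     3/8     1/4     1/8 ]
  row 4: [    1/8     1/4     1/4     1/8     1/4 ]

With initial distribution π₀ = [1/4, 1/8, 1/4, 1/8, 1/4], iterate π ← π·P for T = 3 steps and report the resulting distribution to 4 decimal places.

t=0: π = [0.2500, 0.1250, 0.2500, 0.1250, 0.2500]
t=1: π = [0.1406, 0.2188, 0.2500, 0.2031, 0.1875]
t=2: π = [0.1523, 0.1836, 0.2480, 0.2129, 0.2031]
t=3: π = [0.1479, 0.1885, 0.2537, 0.2136, 0.1963]

π = [0.1479, 0.1885, 0.2537, 0.2136, 0.1963]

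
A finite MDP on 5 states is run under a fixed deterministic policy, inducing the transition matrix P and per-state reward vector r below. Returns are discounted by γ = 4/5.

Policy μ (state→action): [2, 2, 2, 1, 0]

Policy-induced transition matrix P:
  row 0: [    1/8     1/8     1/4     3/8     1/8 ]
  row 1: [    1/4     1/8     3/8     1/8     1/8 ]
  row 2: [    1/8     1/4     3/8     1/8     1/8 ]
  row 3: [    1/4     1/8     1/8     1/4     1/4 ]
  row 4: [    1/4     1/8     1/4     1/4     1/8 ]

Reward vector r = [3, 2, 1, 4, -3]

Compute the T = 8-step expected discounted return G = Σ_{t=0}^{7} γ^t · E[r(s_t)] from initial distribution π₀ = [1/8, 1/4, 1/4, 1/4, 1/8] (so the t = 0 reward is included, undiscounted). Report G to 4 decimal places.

G = 6.7482

t=0: π = [0.1250, 0.2500, 0.2500, 0.2500, 0.1250], E[r] = 1.7500, γ^t·E[r] = 1.750000, running G = 1.750000
t=1: π = [0.2031, 0.1563, 0.2813, 0.2031, 0.1563], E[r] = 1.5469, γ^t·E[r] = 1.237500, running G = 2.987500
t=2: π = [0.1895, 0.1602, 0.2793, 0.2207, 0.1504], E[r] = 1.5996, γ^t·E[r] = 1.023750, running G = 4.011250
t=3: π = [0.1914, 0.1599, 0.2773, 0.2188, 0.1526], E[r] = 1.5886, γ^t·E[r] = 0.813375, running G = 4.824625
t=4: π = [0.1914, 0.1597, 0.2773, 0.2193, 0.1523], E[r] = 1.5909, γ^t·E[r] = 0.651638, running G = 5.476263
t=5: π = [0.1914, 0.1597, 0.2772, 0.2193, 0.1524], E[r] = 1.5908, γ^t·E[r] = 0.521260, running G = 5.997523
t=6: π = [0.1914, 0.1597, 0.2772, 0.2193, 0.1524], E[r] = 1.5908, γ^t·E[r] = 0.417017, running G = 6.414540
t=7: π = [0.1914, 0.1596, 0.2772, 0.2193, 0.1524], E[r] = 1.5908, γ^t·E[r] = 0.333615, running G = 6.748155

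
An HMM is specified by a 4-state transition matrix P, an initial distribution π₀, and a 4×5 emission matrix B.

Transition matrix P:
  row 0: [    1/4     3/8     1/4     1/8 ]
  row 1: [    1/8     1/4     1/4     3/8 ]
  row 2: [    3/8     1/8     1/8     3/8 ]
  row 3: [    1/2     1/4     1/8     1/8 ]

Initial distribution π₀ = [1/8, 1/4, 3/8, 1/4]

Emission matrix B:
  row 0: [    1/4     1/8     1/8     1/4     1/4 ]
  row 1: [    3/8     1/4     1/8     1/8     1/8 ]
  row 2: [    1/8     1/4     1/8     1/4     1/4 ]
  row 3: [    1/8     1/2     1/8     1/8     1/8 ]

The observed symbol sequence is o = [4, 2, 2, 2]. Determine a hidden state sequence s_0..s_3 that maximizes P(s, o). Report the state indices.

t=0: δ = [3.125e-02, 3.125e-02, 9.375e-02, 3.125e-02]  (obs o_0=4)
t=1: δ = [4.395e-03, 1.465e-03, 1.465e-03, 4.395e-03]  ψ = [2, 0, 2, 2]  (obs o_1=2)
t=2: δ = [2.747e-04, 2.060e-04, 1.373e-04, 6.866e-05]  ψ = [3, 0, 0, 0]  (obs o_2=2)
t=3: δ = [8.583e-06, 1.287e-05, 8.583e-06, 9.656e-06]  ψ = [0, 0, 0, 1]  (obs o_3=2)
backtrack: best end state = 1; path = [2, 3, 0, 1]

path = [2, 3, 0, 1]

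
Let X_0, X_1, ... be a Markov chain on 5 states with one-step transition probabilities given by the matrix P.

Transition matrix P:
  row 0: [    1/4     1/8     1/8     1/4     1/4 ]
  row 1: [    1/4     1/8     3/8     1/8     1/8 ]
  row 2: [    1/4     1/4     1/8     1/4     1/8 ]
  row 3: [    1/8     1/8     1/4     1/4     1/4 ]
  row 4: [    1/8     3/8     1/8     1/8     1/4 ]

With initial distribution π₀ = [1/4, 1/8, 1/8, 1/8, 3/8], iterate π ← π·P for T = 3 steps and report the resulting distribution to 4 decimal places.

π = [0.2009, 0.2007, 0.1995, 0.2000, 0.1990]

t=0: π = [0.2500, 0.1250, 0.1250, 0.1250, 0.3750]
t=1: π = [0.1875, 0.2344, 0.1719, 0.1875, 0.2188]
t=2: π = [0.1992, 0.2012, 0.2070, 0.1934, 0.1992]
t=3: π = [0.2009, 0.2007, 0.1995, 0.2000, 0.1990]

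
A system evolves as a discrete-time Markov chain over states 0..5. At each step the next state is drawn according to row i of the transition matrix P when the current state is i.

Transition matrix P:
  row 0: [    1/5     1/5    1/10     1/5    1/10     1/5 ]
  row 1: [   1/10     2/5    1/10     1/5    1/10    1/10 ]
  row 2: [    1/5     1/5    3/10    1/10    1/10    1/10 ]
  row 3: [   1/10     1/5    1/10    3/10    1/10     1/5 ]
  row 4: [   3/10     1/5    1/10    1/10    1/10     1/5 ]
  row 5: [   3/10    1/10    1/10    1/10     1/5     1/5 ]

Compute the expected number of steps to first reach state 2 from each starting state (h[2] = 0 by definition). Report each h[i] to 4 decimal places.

h = [10.0000, 10.0000, 0.0000, 10.0000, 10.0000, 10.0000]

First-step conditioning: h[2] = 0; for i ≠ 2, h[i] = 1 + Σ_k P[i][k]·h[k].
  h[0] = 1 + 1/5·h[0] + 1/5·h[1] + 1/5·h[3] + 1/10·h[4] + 1/5·h[5]
  h[1] = 1 + 1/10·h[0] + 2/5·h[1] + 1/5·h[3] + 1/10·h[4] + 1/10·h[5]
  h[3] = 1 + 1/10·h[0] + 1/5·h[1] + 3/10·h[3] + 1/10·h[4] + 1/5·h[5]
  h[4] = 1 + 3/10·h[0] + 1/5·h[1] + 1/10·h[3] + 1/10·h[4] + 1/5·h[5]
  h[5] = 1 + 3/10·h[0] + 1/10·h[1] + 1/10·h[3] + 1/5·h[4] + 1/5·h[5]
Solving the 5×5 linear system over states ≠ 2 gives exactly h = [10, 10, 0, 10, 10, 10] (h[2] = 0 is the target).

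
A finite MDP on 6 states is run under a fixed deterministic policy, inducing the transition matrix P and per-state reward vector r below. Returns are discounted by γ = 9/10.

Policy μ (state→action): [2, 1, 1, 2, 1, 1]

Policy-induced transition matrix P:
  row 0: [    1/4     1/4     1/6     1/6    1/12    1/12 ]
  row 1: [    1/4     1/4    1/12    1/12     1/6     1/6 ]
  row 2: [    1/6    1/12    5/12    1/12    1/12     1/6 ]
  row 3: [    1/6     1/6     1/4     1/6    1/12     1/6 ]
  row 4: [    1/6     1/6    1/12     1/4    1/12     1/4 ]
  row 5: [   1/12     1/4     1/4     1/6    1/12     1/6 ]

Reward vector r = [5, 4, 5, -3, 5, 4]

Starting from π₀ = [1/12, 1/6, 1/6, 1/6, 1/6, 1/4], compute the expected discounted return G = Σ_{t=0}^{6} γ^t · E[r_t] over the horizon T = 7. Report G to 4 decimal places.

t=0: π = [0.0833, 0.1667, 0.1667, 0.1667, 0.1667, 0.2500], E[r] = 3.2500, γ^t·E[r] = 3.250000, running G = 3.250000
t=1: π = [0.1667, 0.1944, 0.2153, 0.1528, 0.0972, 0.1736], E[r] = 3.4097, γ^t·E[r] = 3.068750, running G = 6.318750
t=2: π = [0.1823, 0.1933, 0.2234, 0.1406, 0.0995, 0.1609], E[r] = 3.5208, γ^t·E[r] = 2.851875, running G = 9.170625
t=3: π = [0.1846, 0.1928, 0.2232, 0.1402, 0.0994, 0.1598], E[r] = 3.5256, γ^t·E[r] = 2.570133, running G = 11.740758
t=4: π = [0.1848, 0.1928, 0.2231, 0.1403, 0.0994, 0.1596], E[r] = 3.5253, γ^t·E[r] = 2.312953, running G = 14.053711
t=5: π = [0.1848, 0.1928, 0.2231, 0.1403, 0.0994, 0.1596], E[r] = 3.5253, γ^t·E[r] = 2.081661, running G = 16.135373
t=6: π = [0.1848, 0.1928, 0.2231, 0.1403, 0.0994, 0.1595], E[r] = 3.5253, γ^t·E[r] = 1.873483, running G = 18.008856

G = 18.0089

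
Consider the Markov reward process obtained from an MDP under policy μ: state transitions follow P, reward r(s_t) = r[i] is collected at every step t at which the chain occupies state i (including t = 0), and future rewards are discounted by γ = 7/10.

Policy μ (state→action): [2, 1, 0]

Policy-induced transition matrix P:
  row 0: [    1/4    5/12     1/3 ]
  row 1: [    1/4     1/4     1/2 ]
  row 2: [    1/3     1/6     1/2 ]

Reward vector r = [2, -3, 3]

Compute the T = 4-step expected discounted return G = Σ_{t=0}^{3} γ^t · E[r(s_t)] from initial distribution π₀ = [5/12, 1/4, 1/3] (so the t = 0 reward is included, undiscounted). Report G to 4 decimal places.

G = 2.7237

t=0: π = [0.4167, 0.2500, 0.3333], E[r] = 1.0833, γ^t·E[r] = 1.083333, running G = 1.083333
t=1: π = [0.2778, 0.2917, 0.4306], E[r] = 0.9722, γ^t·E[r] = 0.680556, running G = 1.763889
t=2: π = [0.2859, 0.2604, 0.4537], E[r] = 1.1516, γ^t·E[r] = 0.564294, running G = 2.328183
t=3: π = [0.2878, 0.2598, 0.4524], E[r] = 1.1532, γ^t·E[r] = 0.395535, running G = 2.723718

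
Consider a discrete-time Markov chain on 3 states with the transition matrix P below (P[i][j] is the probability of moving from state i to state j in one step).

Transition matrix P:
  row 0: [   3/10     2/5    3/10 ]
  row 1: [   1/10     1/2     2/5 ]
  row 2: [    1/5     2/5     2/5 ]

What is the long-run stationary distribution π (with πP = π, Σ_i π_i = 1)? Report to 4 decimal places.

π = [0.1728, 0.4444, 0.3827]

Balance equations π_j = Σ_i π_i·P[i][j]:
  π_0 = 3/10·π_0 + 1/10·π_1 + 1/5·π_2
  π_1 = 2/5·π_0 + 1/2·π_1 + 2/5·π_2
  normalize: π_0 + π_1 + π_2 = 1
Solving the linear system gives exactly π = [14/81, 4/9, 31/81].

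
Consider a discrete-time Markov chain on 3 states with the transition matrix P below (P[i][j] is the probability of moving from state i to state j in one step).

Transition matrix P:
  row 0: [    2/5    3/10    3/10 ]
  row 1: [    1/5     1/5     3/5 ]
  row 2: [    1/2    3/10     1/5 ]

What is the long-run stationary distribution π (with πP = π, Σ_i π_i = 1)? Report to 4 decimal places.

π = [0.3802, 0.2727, 0.3471]

Balance equations π_j = Σ_i π_i·P[i][j]:
  π_0 = 2/5·π_0 + 1/5·π_1 + 1/2·π_2
  π_1 = 3/10·π_0 + 1/5·π_1 + 3/10·π_2
  normalize: π_0 + π_1 + π_2 = 1
Solving the linear system gives exactly π = [46/121, 3/11, 42/121].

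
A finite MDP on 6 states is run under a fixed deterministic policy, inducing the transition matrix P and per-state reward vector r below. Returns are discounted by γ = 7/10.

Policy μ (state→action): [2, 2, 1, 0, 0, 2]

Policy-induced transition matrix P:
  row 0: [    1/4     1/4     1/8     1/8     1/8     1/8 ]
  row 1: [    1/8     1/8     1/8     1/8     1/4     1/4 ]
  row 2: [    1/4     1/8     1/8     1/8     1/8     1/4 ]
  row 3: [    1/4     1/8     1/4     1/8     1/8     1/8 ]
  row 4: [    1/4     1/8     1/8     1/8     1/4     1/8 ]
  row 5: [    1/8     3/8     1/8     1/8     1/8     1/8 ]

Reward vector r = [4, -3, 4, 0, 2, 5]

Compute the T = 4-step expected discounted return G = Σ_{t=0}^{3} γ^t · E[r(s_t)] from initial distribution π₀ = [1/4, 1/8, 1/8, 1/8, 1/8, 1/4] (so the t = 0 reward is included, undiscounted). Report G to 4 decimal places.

G = 5.5515

t=0: π = [0.2500, 0.1250, 0.1250, 0.1250, 0.1250, 0.2500], E[r] = 2.6250, γ^t·E[r] = 2.625000, running G = 2.625000
t=1: π = [0.2031, 0.2188, 0.1406, 0.1250, 0.1563, 0.1563], E[r] = 1.8125, γ^t·E[r] = 1.268750, running G = 3.893750
t=2: π = [0.2031, 0.1895, 0.1406, 0.1250, 0.1719, 0.1699], E[r] = 2.0000, γ^t·E[r] = 0.980000, running G = 4.873750
t=3: π = [0.2051, 0.1929, 0.1406, 0.1250, 0.1702, 0.1663], E[r] = 1.9758, γ^t·E[r] = 0.677710, running G = 5.551460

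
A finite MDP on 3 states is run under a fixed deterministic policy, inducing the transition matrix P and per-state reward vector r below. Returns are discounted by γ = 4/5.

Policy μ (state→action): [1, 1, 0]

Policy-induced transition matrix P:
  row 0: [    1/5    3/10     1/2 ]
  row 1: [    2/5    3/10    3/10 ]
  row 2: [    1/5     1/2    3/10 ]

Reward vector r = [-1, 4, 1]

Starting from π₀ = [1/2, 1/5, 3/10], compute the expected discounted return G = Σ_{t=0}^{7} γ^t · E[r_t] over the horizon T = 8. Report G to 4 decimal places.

t=0: π = [0.5000, 0.2000, 0.3000], E[r] = 0.6000, γ^t·E[r] = 0.600000, running G = 0.600000
t=1: π = [0.2400, 0.3600, 0.4000], E[r] = 1.6000, γ^t·E[r] = 1.280000, running G = 1.880000
t=2: π = [0.2720, 0.3800, 0.3480], E[r] = 1.5960, γ^t·E[r] = 1.021440, running G = 2.901440
t=3: π = [0.2760, 0.3696, 0.3544], E[r] = 1.5568, γ^t·E[r] = 0.797082, running G = 3.698522
t=4: π = [0.2739, 0.3709, 0.3552], E[r] = 1.5648, γ^t·E[r] = 0.640942, running G = 4.339464
t=5: π = [0.2742, 0.3710, 0.3548], E[r] = 1.5648, γ^t·E[r] = 0.512743, running G = 4.852207
t=6: π = [0.2742, 0.3710, 0.3548], E[r] = 1.5645, γ^t·E[r] = 0.410112, running G = 5.262319
t=7: π = [0.2742, 0.3710, 0.3548], E[r] = 1.5645, γ^t·E[r] = 0.328103, running G = 5.590422

G = 5.5904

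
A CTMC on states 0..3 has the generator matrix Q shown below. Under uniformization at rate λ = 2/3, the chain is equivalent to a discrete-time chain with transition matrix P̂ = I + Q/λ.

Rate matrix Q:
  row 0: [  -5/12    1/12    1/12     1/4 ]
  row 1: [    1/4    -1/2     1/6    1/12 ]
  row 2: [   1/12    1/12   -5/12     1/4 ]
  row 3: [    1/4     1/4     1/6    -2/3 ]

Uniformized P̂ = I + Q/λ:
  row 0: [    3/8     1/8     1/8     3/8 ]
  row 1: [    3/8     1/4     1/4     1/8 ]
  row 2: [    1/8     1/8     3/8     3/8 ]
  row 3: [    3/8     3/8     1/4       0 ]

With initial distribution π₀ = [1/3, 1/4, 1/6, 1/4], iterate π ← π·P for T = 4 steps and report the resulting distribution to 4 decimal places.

π = [0.3150, 0.2098, 0.2405, 0.2347]

t=0: π = [0.3333, 0.2500, 0.1667, 0.2500]
t=1: π = [0.3333, 0.2188, 0.2292, 0.2188]
t=2: π = [0.3177, 0.2070, 0.2370, 0.2383]
t=3: π = [0.3158, 0.2104, 0.2399, 0.2339]
t=4: π = [0.3150, 0.2098, 0.2405, 0.2347]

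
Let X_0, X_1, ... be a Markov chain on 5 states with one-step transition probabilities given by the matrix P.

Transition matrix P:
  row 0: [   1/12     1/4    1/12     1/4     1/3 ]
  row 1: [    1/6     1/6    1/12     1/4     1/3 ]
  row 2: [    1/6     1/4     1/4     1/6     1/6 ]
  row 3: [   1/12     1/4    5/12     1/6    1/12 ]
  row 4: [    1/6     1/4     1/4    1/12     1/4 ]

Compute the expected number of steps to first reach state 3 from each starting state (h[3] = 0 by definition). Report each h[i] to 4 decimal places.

h = [5.2721, 5.2721, 5.6262, 0.0000, 6.1377]

First-step conditioning: h[3] = 0; for i ≠ 3, h[i] = 1 + Σ_k P[i][k]·h[k].
  h[0] = 1 + 1/12·h[0] + 1/4·h[1] + 1/12·h[2] + 1/3·h[4]
  h[1] = 1 + 1/6·h[0] + 1/6·h[1] + 1/12·h[2] + 1/3·h[4]
  h[2] = 1 + 1/6·h[0] + 1/4·h[1] + 1/4·h[2] + 1/6·h[4]
  h[4] = 1 + 1/6·h[0] + 1/4·h[1] + 1/4·h[2] + 1/4·h[4]
Solving the 4×4 linear system over states ≠ 3 gives exactly h = [1608/305, 1608/305, 1716/305, 0, 1872/305] (h[3] = 0 is the target).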